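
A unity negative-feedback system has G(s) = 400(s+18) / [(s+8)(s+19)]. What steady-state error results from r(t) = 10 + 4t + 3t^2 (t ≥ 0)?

No free integrators in G(s): this is a type 0 system. Treating each term separately:
  • 10: e_ss = 10/(1+K_p) with K_p=900/19 → 190/919.
  • 4t: a type-0 system cannot track it, e_ss → ∞.
  • 3t^2: a type-0 system cannot track it, e_ss → ∞.
The unbounded component dominates.

infinity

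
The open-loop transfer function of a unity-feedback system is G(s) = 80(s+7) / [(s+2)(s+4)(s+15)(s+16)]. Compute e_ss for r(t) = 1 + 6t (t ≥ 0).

System type = 0 (no poles at s=0). Treating each term separately:
  • 1: e_ss = 1/(1+K_p) with K_p=7/24 → 24/31.
  • 6t: a type-0 system cannot track it, e_ss → ∞.
The unbounded component dominates.

infinity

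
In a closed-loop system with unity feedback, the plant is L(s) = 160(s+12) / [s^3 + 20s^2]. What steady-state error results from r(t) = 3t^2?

The denominator has no term below 20s^2 — 2 poles at s=0, type 2.
K_a = lim_{s→0} s^2·L(s) = 160·12 / 20 = 96.
r(t) = 3t^2 gives R(s) = 6/s^3.
e_ss = 6/K_a = 6/96 = 0.0625.

0.0625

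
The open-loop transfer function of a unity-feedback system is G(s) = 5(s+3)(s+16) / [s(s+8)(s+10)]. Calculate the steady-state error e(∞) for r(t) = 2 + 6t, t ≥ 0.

The open loop has one pole at the origin → type 1 system. Treating each term separately:
  • 2: tracked with zero error.
  • 6t: e_ss = 6/K_v with K_v=3 → 2.
Total e_ss = 2.

2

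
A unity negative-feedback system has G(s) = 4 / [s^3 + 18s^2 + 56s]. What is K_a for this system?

Factoring s from the denominator leaves a polynomial with constant term 56, so the system is type 1.
K_a = lim_{s→0} s^2·G(s) = 0 (the extra factor of s kills the finite limit).

0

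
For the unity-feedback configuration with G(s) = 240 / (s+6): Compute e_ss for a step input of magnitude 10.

System type = 0 (no poles at s=0).
K_p = lim_{s→0} G(s) = 240 / (6) = 40.
e_ss = 10/(1 + K_p) = 10/41.

10/41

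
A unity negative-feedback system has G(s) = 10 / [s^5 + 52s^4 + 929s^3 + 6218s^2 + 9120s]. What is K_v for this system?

1/912

Lowest-order denominator term is 9120s, so the open loop has 1 pole at the origin → type 1 system.
K_v = lim_{s→0} s·G(s) = 10 / 9120 = 1/912.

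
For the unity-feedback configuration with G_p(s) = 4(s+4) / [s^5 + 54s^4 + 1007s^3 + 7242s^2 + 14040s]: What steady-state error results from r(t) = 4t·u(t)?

3510

Factoring s from the denominator leaves a polynomial with constant term 14040, so the system is type 1.
K_v = lim_{s→0} s·G_p(s) = 4·4 / 14040 = 2/1755.
e_ss = 4/K_v = 4/(2/1755) = 3510.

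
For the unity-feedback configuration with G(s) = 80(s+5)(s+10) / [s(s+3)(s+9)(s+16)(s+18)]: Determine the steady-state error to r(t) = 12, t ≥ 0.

System type = 1 (one pole at s=0).
K_p = ∞ for a type-1 system; e_ss to a step is zero.

0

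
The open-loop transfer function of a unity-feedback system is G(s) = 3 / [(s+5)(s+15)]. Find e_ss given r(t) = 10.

G(s) has no factors of s in the denominator, so the system is type 0.
K_p = lim_{s→0} G(s) = 3 / (5·15) = 0.04.
e_ss = 10/(1 + K_p) = 10/1.04 = 125/13.

125/13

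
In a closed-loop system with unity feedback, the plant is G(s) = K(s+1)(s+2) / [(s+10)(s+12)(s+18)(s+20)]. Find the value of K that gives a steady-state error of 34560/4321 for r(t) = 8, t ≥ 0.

5

System type = 0 (no poles at s=0).
K_p = lim_{s→0} G(s) = K·1·2 / (10·12·18·20) = (1/21600)·K.
e_ss = 8/(1 + K_p) = 34560/4321 ⇒ 1 + (1/21600)·K = 4321/4320 ⇒ K = 5.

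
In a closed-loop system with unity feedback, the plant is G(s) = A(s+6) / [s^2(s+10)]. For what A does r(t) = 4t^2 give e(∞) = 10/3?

4

Two free integrators in G(s): this is a type 2 system.
K_a = lim_{s→0} s^2·G(s) = A·6 / (10) = 0.6·A.
e_ss = 8/K_a = 10/3 ⇒ K_a = 2.4 ⇒ A = 2.4/0.6 = 4.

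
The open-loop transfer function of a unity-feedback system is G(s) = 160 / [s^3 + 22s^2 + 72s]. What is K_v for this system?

20/9

The denominator has no term below 72s — 1 pole at s=0, type 1.
K_v = lim_{s→0} s·G(s) = 160 / 72 = 20/9.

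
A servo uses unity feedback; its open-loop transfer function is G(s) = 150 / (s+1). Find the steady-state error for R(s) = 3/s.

3/151

System type = 0 (no poles at s=0).
K_p = lim_{s→0} G(s) = 150 / (1) = 150.
e_ss = 3/(1 + K_p) = 3/151.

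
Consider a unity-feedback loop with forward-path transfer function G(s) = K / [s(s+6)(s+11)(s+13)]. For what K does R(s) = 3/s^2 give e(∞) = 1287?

The open loop has one pole at the origin → type 1 system.
K_v = lim_{s→0} s·G(s) = K / (6·11·13) = (1/858)·K.
e_ss = 3/K_v = 1287 ⇒ K_v = 1/429 ⇒ K = (1/429)/(1/858) = 2.

2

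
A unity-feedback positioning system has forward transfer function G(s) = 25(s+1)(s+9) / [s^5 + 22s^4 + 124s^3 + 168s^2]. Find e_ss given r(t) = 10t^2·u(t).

Factoring s^2 from the denominator leaves a polynomial with constant term 168, so the system is type 2.
K_a = lim_{s→0} s^2·G(s) = 25·1·9 / 168 = 75/56.
r(t) = 10t^2 gives R(s) = 20/s^3.
e_ss = 20/K_a = 20/(75/56) = 224/15.

224/15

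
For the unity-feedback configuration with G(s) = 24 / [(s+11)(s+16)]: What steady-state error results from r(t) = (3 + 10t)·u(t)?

G(s) has no factors of s in the denominator, so the system is type 0. Treating each term separately:
  • 3: e_ss = 3/(1+K_p) with K_p=3/22 → 2.64.
  • 10t: a type-0 system cannot track it, e_ss → ∞.
The unbounded component dominates.

infinity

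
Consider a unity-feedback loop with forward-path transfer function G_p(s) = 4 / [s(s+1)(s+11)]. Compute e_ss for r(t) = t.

G_p(s) has one factor of s in the denominator, so the system is type 1.
K_v = lim_{s→0} s·G_p(s) = 4 / (1·11) = 4/11.
e_ss = 1/K_v = 1/(4/11) = 2.75.

2.75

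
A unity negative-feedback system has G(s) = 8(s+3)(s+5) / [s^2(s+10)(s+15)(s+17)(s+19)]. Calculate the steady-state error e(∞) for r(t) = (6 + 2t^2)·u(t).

G(s) has two factors of s in the denominator, so the system is type 2. Taking each input component in turn:
  • 6: tracked with zero error.
  • 2t^2: e_ss = 4/K_a with K_a=4/1615 → 1615.
Total e_ss = 1615.

1615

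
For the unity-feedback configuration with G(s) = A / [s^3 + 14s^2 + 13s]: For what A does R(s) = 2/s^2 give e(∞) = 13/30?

60

Lowest-order denominator term is 13s, so the open loop has 1 pole at the origin → type 1 system.
K_v = lim_{s→0} s·G(s) = A / 13 = (1/13)·A.
e_ss = 2/K_v = 13/30 ⇒ K_v = 60/13 ⇒ A = (60/13)/(1/13) = 60.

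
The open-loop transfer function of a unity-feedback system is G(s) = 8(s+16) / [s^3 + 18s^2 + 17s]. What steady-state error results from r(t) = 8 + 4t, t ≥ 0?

Lowest-order denominator term is 17s, so the open loop has 1 pole at the origin → type 1 system. Taking each input component in turn:
  • 8: tracked with zero error.
  • 4t: e_ss = 4/K_v with K_v=128/17 → 17/32.
Total e_ss = 17/32.

17/32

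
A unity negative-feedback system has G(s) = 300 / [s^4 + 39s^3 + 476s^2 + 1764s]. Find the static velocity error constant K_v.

25/147

Lowest-order denominator term is 1764s, so the open loop has 1 pole at the origin → type 1 system.
K_v = lim_{s→0} s·G(s) = 300 / 1764 = 25/147.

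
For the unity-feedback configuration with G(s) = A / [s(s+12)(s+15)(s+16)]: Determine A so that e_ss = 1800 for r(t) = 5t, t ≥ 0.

One free integrator in G(s): this is a type 1 system.
K_v = lim_{s→0} s·G(s) = A / (12·15·16) = (1/2880)·A.
e_ss = 5/K_v = 1800 ⇒ K_v = 1/360 ⇒ A = (1/360)/(1/2880) = 8.

8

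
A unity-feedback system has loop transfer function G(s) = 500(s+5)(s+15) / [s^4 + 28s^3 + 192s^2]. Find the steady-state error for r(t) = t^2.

The denominator has no term below 192s^2 — 2 poles at s=0, type 2.
K_a = lim_{s→0} s^2·G(s) = 500·5·15 / 192 = 195.3125.
r(t) = t^2 gives R(s) = 2/s^3.
e_ss = 2/K_a = 2/195.3125 = 32/3125.

32/3125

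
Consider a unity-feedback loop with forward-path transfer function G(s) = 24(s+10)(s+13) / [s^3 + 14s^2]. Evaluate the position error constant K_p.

infinity

K_p = lim_{s→0} G(s); with 2 poles at the origin the limit diverges, so K_p = ∞.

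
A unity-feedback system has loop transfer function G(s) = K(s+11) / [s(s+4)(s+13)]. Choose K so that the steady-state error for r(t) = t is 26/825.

One free integrator in G(s): this is a type 1 system.
K_v = lim_{s→0} s·G(s) = K·11 / (4·13) = (11/52)·K.
e_ss = 1/K_v = 26/825 ⇒ K_v = 825/26 ⇒ K = (825/26)/(11/52) = 150.

150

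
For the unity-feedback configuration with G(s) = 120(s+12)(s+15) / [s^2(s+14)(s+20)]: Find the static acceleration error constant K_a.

G(s) has two factors of s in the denominator, so the system is type 2.
K_a = lim_{s→0} s^2·G(s) = 120·12·15 / (14·20) = 540/7.

540/7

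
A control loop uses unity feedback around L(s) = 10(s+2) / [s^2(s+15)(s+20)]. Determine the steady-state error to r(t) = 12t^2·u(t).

Two free integrators in L(s): this is a type 2 system.
K_a = lim_{s→0} s^2·L(s) = 10·2 / (15·20) = 1/15.
r(t) = 12t^2 gives R(s) = 24/s^3.
e_ss = 24/K_a = 24/(1/15) = 360.

360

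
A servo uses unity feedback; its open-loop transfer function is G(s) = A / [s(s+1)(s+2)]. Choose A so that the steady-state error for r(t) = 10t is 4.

G(s) has one factor of s in the denominator, so the system is type 1.
K_v = lim_{s→0} s·G(s) = A / (1·2) = 0.5·A.
e_ss = 10/K_v = 4 ⇒ K_v = 2.5 ⇒ A = 2.5/0.5 = 5.

5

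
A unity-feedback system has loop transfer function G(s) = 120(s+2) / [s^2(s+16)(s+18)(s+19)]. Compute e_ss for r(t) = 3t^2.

Two free integrators in G(s): this is a type 2 system.
K_a = lim_{s→0} s^2·G(s) = 120·2 / (16·18·19) = 5/114.
r(t) = 3t^2 gives R(s) = 6/s^3.
e_ss = 6/K_a = 6/(5/114) = 136.8.

136.8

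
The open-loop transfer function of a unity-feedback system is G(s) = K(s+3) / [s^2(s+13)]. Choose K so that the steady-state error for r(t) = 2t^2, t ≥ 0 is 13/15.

Two free integrators in G(s): this is a type 2 system.
K_a = lim_{s→0} s^2·G(s) = K·3 / (13) = (3/13)·K.
e_ss = 4/K_a = 13/15 ⇒ K_a = 60/13 ⇒ K = (60/13)/(3/13) = 20.

20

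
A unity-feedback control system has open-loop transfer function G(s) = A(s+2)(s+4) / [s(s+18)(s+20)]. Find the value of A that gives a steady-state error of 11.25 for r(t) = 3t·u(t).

12

The open loop has one pole at the origin → type 1 system.
K_v = lim_{s→0} s·G(s) = A·2·4 / (18·20) = (1/45)·A.
e_ss = 3/K_v = 11.25 ⇒ K_v = 4/15 ⇒ A = (4/15)/(1/45) = 12.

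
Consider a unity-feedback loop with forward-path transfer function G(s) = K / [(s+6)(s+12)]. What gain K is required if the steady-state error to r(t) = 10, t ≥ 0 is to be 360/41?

10

System type = 0 (no poles at s=0).
K_p = lim_{s→0} G(s) = K / (6·12) = (1/72)·K.
e_ss = 10/(1 + K_p) = 360/41 ⇒ 1 + (1/72)·K = 41/36 ⇒ K = 10.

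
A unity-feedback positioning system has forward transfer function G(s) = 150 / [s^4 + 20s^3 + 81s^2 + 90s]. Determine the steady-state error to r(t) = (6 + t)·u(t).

Factoring s from the denominator leaves a polynomial with constant term 90, so the system is type 1. Taking each input component in turn:
  • 6: tracked with zero error.
  • t: e_ss = 1/K_v with K_v=5/3 → 0.6.
Total e_ss = 0.6.

0.6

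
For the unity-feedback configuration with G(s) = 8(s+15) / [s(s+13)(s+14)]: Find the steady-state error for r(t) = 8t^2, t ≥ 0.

G(s) has one factor of s in the denominator, so the system is type 1.
K_a = lim_{s→0} s^2·G(s) = 0; the steady-state error to this parabolic input grows without bound.

infinity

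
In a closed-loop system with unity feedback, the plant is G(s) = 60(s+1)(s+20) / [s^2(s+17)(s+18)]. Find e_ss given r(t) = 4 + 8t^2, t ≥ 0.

4.08

System type = 2 (two poles at s=0). Taking each input component in turn:
  • 4: tracked with zero error.
  • 8t^2: e_ss = 16/K_a with K_a=200/51 → 4.08.
Total e_ss = 4.08.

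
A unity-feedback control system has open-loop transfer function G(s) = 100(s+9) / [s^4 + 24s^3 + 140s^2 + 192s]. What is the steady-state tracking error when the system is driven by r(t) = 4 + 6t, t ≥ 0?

1.28

Lowest-order denominator term is 192s, so the open loop has 1 pole at the origin → type 1 system. Treating each term separately:
  • 4: tracked with zero error.
  • 6t: e_ss = 6/K_v with K_v=4.6875 → 1.28.
Total e_ss = 1.28.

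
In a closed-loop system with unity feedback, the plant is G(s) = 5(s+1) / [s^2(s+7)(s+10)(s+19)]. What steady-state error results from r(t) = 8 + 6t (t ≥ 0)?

G(s) has two factors of s in the denominator, so the system is type 2. Treating each term separately:
  • 8: tracked with zero error.
  • 6t: tracked with zero error.
Total e_ss = 0.

0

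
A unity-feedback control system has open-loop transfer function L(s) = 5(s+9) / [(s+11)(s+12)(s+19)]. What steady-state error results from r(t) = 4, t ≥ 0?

3344/851

L(s) has no factors of s in the denominator, so the system is type 0.
K_p = lim_{s→0} L(s) = 5·9 / (11·12·19) = 15/836.
e_ss = 4/(1 + K_p) = 4/(851/836) = 3344/851.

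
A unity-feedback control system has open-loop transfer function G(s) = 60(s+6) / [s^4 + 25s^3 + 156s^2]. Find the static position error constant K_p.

infinity

K_p = lim_{s→0} G(s); with 2 poles at the origin the limit diverges, so K_p = ∞.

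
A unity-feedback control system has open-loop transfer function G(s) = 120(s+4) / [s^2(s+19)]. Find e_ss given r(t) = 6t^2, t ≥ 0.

0.475

System type = 2 (two poles at s=0).
K_a = lim_{s→0} s^2·G(s) = 120·4 / (19) = 480/19.
r(t) = 6t^2 gives R(s) = 12/s^3.
e_ss = 12/K_a = 12/(480/19) = 0.475.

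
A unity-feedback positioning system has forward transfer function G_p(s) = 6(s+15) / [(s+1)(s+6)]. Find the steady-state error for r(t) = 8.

0.5

No free integrators in G_p(s): this is a type 0 system.
K_p = lim_{s→0} G_p(s) = 6·15 / (1·6) = 15.
e_ss = 8/(1 + K_p) = 8/16 = 0.5.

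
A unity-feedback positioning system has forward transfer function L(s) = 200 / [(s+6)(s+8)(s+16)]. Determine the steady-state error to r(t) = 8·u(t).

The open loop has no poles at the origin → type 0 system.
K_p = lim_{s→0} L(s) = 200 / (6·8·16) = 25/96.
e_ss = 8/(1 + K_p) = 8/(121/96) = 768/121.

768/121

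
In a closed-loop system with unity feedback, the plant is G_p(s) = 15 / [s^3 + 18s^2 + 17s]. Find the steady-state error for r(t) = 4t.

68/15

The denominator has no term below 17s — 1 pole at s=0, type 1.
K_v = lim_{s→0} s·G_p(s) = 15 / 17 = 15/17.
e_ss = 4/K_v = 4/(15/17) = 68/15.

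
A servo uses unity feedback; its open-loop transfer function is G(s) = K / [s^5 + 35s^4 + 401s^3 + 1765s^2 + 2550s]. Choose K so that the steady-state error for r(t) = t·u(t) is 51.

50

Lowest-order denominator term is 2550s, so the open loop has 1 pole at the origin → type 1 system.
K_v = lim_{s→0} s·G(s) = K / 2550 = (1/2550)·K.
e_ss = 1/K_v = 51 ⇒ K_v = 1/51 ⇒ K = (1/51)/(1/2550) = 50.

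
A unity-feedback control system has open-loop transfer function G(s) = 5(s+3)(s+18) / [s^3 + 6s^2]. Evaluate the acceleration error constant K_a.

The denominator has no term below 6s^2 — 2 poles at s=0, type 2.
K_a = lim_{s→0} s^2·G(s) = 5·3·18 / 6 = 45.

45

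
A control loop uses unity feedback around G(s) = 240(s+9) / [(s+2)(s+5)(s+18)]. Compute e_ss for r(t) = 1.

G(s) has no factors of s in the denominator, so the system is type 0.
K_p = lim_{s→0} G(s) = 240·9 / (2·5·18) = 12.
e_ss = 1/(1 + K_p) = 1/13.

1/13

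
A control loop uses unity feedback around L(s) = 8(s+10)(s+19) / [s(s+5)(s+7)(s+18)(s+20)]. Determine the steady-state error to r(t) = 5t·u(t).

1575/38

The open loop has one pole at the origin → type 1 system.
K_v = lim_{s→0} s·L(s) = 8·10·19 / (5·7·18·20) = 38/315.
e_ss = 5/K_v = 5/(38/315) = 1575/38.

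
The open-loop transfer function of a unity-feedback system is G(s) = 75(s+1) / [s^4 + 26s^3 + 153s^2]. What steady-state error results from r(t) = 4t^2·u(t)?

16.32

Factoring s^2 from the denominator leaves a polynomial with constant term 153, so the system is type 2.
K_a = lim_{s→0} s^2·G(s) = 75·1 / 153 = 25/51.
r(t) = 4t^2 gives R(s) = 8/s^3.
e_ss = 8/K_a = 8/(25/51) = 16.32.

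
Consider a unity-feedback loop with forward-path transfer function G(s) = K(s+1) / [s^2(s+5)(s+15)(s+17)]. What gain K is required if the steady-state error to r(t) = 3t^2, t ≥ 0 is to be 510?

15

Two free integrators in G(s): this is a type 2 system.
K_a = lim_{s→0} s^2·G(s) = K·1 / (5·15·17) = (1/1275)·K.
e_ss = 6/K_a = 510 ⇒ K_a = 1/85 ⇒ K = (1/85)/(1/1275) = 15.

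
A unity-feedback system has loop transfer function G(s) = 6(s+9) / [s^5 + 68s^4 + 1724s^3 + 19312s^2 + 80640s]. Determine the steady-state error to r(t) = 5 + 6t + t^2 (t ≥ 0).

infinity

The denominator has no term below 80640s — 1 pole at s=0, type 1. Taking each input component in turn:
  • 5: tracked with zero error.
  • 6t: e_ss = 6/K_v with K_v=3/4480 → 8960.
  • t^2: a type-1 system cannot track it, e_ss → ∞.
The unbounded component dominates.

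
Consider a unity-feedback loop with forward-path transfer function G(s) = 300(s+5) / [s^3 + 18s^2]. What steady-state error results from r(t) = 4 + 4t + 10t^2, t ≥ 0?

0.24

Lowest-order denominator term is 18s^2, so the open loop has 2 poles at the origin → type 2 system. Taking each input component in turn:
  • 4: tracked with zero error.
  • 4t: tracked with zero error.
  • 10t^2: e_ss = 20/K_a with K_a=250/3 → 0.24.
Total e_ss = 0.24.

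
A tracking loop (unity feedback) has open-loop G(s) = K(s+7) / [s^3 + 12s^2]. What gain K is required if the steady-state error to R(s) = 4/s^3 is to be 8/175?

Lowest-order denominator term is 12s^2, so the open loop has 2 poles at the origin → type 2 system.
K_a = lim_{s→0} s^2·G(s) = K·7 / 12 = (7/12)·K.
e_ss = 4/K_a = 8/175 ⇒ K_a = 87.5 ⇒ K = 87.5/(7/12) = 150.

150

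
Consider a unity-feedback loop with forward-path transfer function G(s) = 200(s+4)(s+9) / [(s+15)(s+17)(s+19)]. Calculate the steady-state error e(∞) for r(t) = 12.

3876/803

System type = 0 (no poles at s=0).
K_p = lim_{s→0} G(s) = 200·4·9 / (15·17·19) = 480/323.
e_ss = 12/(1 + K_p) = 12/(803/323) = 3876/803.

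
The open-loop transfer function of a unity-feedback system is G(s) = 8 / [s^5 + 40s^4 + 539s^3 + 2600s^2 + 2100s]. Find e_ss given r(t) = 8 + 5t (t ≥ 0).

1312.5

The denominator has no term below 2100s — 1 pole at s=0, type 1. By superposition:
  • 8: tracked with zero error.
  • 5t: e_ss = 5/K_v with K_v=2/525 → 1312.5.
Total e_ss = 1312.5.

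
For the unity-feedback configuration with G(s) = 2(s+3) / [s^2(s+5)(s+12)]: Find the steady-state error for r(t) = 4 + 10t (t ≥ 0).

System type = 2 (two poles at s=0). By superposition:
  • 4: tracked with zero error.
  • 10t: tracked with zero error.
Total e_ss = 0.

0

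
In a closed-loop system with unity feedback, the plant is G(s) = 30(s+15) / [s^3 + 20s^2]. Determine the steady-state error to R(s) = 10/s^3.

4/9

Lowest-order denominator term is 20s^2, so the open loop has 2 poles at the origin → type 2 system.
K_a = lim_{s→0} s^2·G(s) = 30·15 / 20 = 22.5.
r(t) = 5t^2 gives R(s) = 10/s^3.
e_ss = 10/K_a = 10/22.5 = 4/9.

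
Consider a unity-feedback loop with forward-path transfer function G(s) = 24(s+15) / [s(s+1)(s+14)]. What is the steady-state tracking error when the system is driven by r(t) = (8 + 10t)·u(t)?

7/18

G(s) has one factor of s in the denominator, so the system is type 1. By superposition:
  • 8: tracked with zero error.
  • 10t: e_ss = 10/K_v with K_v=180/7 → 7/18.
Total e_ss = 7/18.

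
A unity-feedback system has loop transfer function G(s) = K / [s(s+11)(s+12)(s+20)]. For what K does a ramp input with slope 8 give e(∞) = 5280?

4

The open loop has one pole at the origin → type 1 system.
K_v = lim_{s→0} s·G(s) = K / (11·12·20) = (1/2640)·K.
e_ss = 8/K_v = 5280 ⇒ K_v = 1/660 ⇒ K = (1/660)/(1/2640) = 4.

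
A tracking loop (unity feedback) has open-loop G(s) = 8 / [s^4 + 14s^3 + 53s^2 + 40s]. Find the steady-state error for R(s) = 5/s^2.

25

Lowest-order denominator term is 40s, so the open loop has 1 pole at the origin → type 1 system.
K_v = lim_{s→0} s·G(s) = 8 / 40 = 0.2.
e_ss = 5/K_v = 5/0.2 = 25.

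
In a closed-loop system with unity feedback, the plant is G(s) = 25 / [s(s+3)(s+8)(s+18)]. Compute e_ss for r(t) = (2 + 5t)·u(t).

System type = 1 (one pole at s=0). Treating each term separately:
  • 2: tracked with zero error.
  • 5t: e_ss = 5/K_v with K_v=25/432 → 86.4.
Total e_ss = 86.4.

86.4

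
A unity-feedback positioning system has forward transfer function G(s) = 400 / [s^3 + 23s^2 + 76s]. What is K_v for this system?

The denominator has no term below 76s — 1 pole at s=0, type 1.
K_v = lim_{s→0} s·G(s) = 400 / 76 = 100/19.

100/19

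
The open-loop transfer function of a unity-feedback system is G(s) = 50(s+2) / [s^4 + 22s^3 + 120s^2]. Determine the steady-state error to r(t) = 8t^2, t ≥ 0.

Lowest-order denominator term is 120s^2, so the open loop has 2 poles at the origin → type 2 system.
K_a = lim_{s→0} s^2·G(s) = 50·2 / 120 = 5/6.
r(t) = 8t^2 gives R(s) = 16/s^3.
e_ss = 16/K_a = 16/(5/6) = 19.2.

19.2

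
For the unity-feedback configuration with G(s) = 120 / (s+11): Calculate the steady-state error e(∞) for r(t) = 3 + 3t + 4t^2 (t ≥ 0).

G(s) has no factors of s in the denominator, so the system is type 0. Taking each input component in turn:
  • 3: e_ss = 3/(1+K_p) with K_p=120/11 → 33/131.
  • 3t: a type-0 system cannot track it, e_ss → ∞.
  • 4t^2: a type-0 system cannot track it, e_ss → ∞.
The unbounded component dominates.

infinity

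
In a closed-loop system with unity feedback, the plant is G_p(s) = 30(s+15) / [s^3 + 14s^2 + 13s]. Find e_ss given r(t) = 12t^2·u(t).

infinity

Factoring s from the denominator leaves a polynomial with constant term 13, so the system is type 1.
For a type-1 system K_a = 0, so e_ss to a parabolic input is unbounded.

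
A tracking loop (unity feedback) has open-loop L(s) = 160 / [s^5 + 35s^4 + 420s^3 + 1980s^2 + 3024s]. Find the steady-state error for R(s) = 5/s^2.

94.5

Lowest-order denominator term is 3024s, so the open loop has 1 pole at the origin → type 1 system.
K_v = lim_{s→0} s·L(s) = 160 / 3024 = 10/189.
e_ss = 5/K_v = 5/(10/189) = 94.5.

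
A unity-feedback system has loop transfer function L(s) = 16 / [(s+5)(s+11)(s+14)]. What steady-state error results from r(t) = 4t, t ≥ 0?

System type = 0 (no poles at s=0).
For a type-0 system K_v = 0, so e_ss to a ramp input is unbounded.

infinity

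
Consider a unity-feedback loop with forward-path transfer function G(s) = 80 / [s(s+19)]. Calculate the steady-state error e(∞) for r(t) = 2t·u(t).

0.475

G(s) has one factor of s in the denominator, so the system is type 1.
K_v = lim_{s→0} s·G(s) = 80 / (19) = 80/19.
e_ss = 2/K_v = 2/(80/19) = 0.475.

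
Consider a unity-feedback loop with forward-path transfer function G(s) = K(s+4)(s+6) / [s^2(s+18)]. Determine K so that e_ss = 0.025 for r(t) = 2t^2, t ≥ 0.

Two free integrators in G(s): this is a type 2 system.
K_a = lim_{s→0} s^2·G(s) = K·4·6 / (18) = (4/3)·K.
e_ss = 4/K_a = 0.025 ⇒ K_a = 160 ⇒ K = 160/(4/3) = 120.

120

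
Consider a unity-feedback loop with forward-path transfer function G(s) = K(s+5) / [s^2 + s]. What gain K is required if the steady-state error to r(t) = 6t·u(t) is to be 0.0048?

The denominator has no term below s — 1 pole at s=0, type 1.
K_v = lim_{s→0} s·G(s) = K·5 / 1 = 5·K.
e_ss = 6/K_v = 0.0048 ⇒ K_v = 1250 ⇒ K = 1250/5 = 250.

250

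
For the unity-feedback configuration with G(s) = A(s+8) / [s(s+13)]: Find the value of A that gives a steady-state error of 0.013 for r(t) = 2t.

G(s) has one factor of s in the denominator, so the system is type 1.
K_v = lim_{s→0} s·G(s) = A·8 / (13) = (8/13)·A.
e_ss = 2/K_v = 0.013 ⇒ K_v = 2000/13 ⇒ A = (2000/13)/(8/13) = 250.

250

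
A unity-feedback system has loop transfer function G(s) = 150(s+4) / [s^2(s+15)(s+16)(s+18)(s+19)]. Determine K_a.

5/684

The open loop has two poles at the origin → type 2 system.
K_a = lim_{s→0} s^2·G(s) = 150·4 / (15·16·18·19) = 5/684.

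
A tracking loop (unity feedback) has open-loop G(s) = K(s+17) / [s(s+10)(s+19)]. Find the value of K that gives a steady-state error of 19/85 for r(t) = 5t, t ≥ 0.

System type = 1 (one pole at s=0).
K_v = lim_{s→0} s·G(s) = K·17 / (10·19) = (17/190)·K.
e_ss = 5/K_v = 19/85 ⇒ K_v = 425/19 ⇒ K = (425/19)/(17/190) = 250.

250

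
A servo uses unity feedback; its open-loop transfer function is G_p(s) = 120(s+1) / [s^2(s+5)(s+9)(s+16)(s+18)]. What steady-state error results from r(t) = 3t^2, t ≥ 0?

Two free integrators in G_p(s): this is a type 2 system.
K_a = lim_{s→0} s^2·G_p(s) = 120·1 / (5·9·16·18) = 1/108.
r(t) = 3t^2 gives R(s) = 6/s^3.
e_ss = 6/K_a = 6/(1/108) = 648.

648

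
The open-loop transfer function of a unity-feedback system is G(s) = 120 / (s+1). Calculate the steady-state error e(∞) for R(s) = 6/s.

System type = 0 (no poles at s=0).
K_p = lim_{s→0} G(s) = 120 / (1) = 120.
e_ss = 6/(1 + K_p) = 6/121.

6/121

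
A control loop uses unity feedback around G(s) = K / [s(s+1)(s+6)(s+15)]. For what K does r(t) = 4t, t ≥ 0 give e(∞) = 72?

System type = 1 (one pole at s=0).
K_v = lim_{s→0} s·G(s) = K / (1·6·15) = (1/90)·K.
e_ss = 4/K_v = 72 ⇒ K_v = 1/18 ⇒ K = (1/18)/(1/90) = 5.

5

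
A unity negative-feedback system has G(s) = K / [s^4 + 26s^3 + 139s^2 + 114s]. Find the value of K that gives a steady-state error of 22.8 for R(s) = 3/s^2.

The denominator has no term below 114s — 1 pole at s=0, type 1.
K_v = lim_{s→0} s·G(s) = K / 114 = (1/114)·K.
e_ss = 3/K_v = 22.8 ⇒ K_v = 5/38 ⇒ K = (5/38)/(1/114) = 15.

15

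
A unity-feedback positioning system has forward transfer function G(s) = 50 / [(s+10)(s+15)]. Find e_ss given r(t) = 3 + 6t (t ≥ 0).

infinity

G(s) has no factors of s in the denominator, so the system is type 0. Taking each input component in turn:
  • 3: e_ss = 3/(1+K_p) with K_p=1/3 → 2.25.
  • 6t: a type-0 system cannot track it, e_ss → ∞.
The unbounded component dominates.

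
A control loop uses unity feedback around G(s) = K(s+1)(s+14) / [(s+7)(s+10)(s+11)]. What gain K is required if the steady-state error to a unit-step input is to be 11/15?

20

System type = 0 (no poles at s=0).
K_p = lim_{s→0} G(s) = K·1·14 / (7·10·11) = (1/55)·K.
e_ss = 1/(1 + K_p) = 11/15 ⇒ 1 + (1/55)·K = 15/11 ⇒ K = 20.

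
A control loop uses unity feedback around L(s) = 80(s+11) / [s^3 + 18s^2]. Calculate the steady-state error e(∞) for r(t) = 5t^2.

Lowest-order denominator term is 18s^2, so the open loop has 2 poles at the origin → type 2 system.
K_a = lim_{s→0} s^2·L(s) = 80·11 / 18 = 440/9.
r(t) = 5t^2 gives R(s) = 10/s^3.
e_ss = 10/K_a = 10/(440/9) = 9/44.

9/44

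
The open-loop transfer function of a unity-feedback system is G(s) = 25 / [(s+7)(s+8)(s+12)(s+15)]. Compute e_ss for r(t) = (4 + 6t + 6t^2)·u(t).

infinity

G(s) has no factors of s in the denominator, so the system is type 0. Treating each term separately:
  • 4: e_ss = 4/(1+K_p) with K_p=5/2016 → 8064/2021.
  • 6t: a type-0 system cannot track it, e_ss → ∞.
  • 6t^2: a type-0 system cannot track it, e_ss → ∞.
The unbounded component dominates.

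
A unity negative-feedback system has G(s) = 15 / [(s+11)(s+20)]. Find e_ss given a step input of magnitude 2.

88/47

No free integrators in G(s): this is a type 0 system.
K_p = lim_{s→0} G(s) = 15 / (11·20) = 3/44.
e_ss = 2/(1 + K_p) = 2/(47/44) = 88/47.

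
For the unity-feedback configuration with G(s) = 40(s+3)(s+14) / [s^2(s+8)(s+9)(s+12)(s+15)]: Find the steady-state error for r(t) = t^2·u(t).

108/7

System type = 2 (two poles at s=0).
K_a = lim_{s→0} s^2·G(s) = 40·3·14 / (8·9·12·15) = 7/54.
r(t) = t^2 gives R(s) = 2/s^3.
e_ss = 2/K_a = 2/(7/54) = 108/7.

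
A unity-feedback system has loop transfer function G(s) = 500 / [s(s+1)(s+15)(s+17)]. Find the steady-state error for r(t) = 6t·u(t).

3.06

System type = 1 (one pole at s=0).
K_v = lim_{s→0} s·G(s) = 500 / (1·15·17) = 100/51.
e_ss = 6/K_v = 6/(100/51) = 3.06.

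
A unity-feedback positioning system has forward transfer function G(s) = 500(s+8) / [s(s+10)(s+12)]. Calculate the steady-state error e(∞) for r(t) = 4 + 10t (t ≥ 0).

One free integrator in G(s): this is a type 1 system. Taking each input component in turn:
  • 4: tracked with zero error.
  • 10t: e_ss = 10/K_v with K_v=100/3 → 0.3.
Total e_ss = 0.3.

0.3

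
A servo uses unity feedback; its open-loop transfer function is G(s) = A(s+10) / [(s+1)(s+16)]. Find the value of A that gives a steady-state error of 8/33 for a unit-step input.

The open loop has no poles at the origin → type 0 system.
K_p = lim_{s→0} G(s) = A·10 / (1·16) = 0.625·A.
e_ss = 1/(1 + K_p) = 8/33 ⇒ 1 + 0.625·A = 4.125 ⇒ A = 5.

5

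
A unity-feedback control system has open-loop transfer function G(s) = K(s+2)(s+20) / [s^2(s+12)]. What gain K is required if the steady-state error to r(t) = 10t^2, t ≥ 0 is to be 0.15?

The open loop has two poles at the origin → type 2 system.
K_a = lim_{s→0} s^2·G(s) = K·2·20 / (12) = (10/3)·K.
e_ss = 20/K_a = 0.15 ⇒ K_a = 400/3 ⇒ K = (400/3)/(10/3) = 40.

40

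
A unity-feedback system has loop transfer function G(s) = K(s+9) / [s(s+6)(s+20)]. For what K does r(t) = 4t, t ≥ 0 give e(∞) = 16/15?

One free integrator in G(s): this is a type 1 system.
K_v = lim_{s→0} s·G(s) = K·9 / (6·20) = 0.075·K.
e_ss = 4/K_v = 16/15 ⇒ K_v = 3.75 ⇒ K = 3.75/0.075 = 50.

50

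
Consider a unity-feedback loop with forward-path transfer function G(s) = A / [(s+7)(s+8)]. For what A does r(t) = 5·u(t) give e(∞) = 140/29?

The open loop has no poles at the origin → type 0 system.
K_p = lim_{s→0} G(s) = A / (7·8) = (1/56)·A.
e_ss = 5/(1 + K_p) = 140/29 ⇒ 1 + (1/56)·A = 29/28 ⇒ A = 2.

2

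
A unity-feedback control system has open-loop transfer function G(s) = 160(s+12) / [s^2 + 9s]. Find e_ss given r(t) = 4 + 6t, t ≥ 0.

The denominator has no term below 9s — 1 pole at s=0, type 1. By superposition:
  • 4: tracked with zero error.
  • 6t: e_ss = 6/K_v with K_v=640/3 → 9/320.
Total e_ss = 9/320.

9/320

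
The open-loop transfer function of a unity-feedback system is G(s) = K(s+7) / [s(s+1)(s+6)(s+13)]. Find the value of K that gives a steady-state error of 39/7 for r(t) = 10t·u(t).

20

System type = 1 (one pole at s=0).
K_v = lim_{s→0} s·G(s) = K·7 / (1·6·13) = (7/78)·K.
e_ss = 10/K_v = 39/7 ⇒ K_v = 70/39 ⇒ K = (70/39)/(7/78) = 20.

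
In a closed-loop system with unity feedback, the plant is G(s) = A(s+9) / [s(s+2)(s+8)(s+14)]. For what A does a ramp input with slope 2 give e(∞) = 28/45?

One free integrator in G(s): this is a type 1 system.
K_v = lim_{s→0} s·G(s) = A·9 / (2·8·14) = (9/224)·A.
e_ss = 2/K_v = 28/45 ⇒ K_v = 45/14 ⇒ A = (45/14)/(9/224) = 80.

80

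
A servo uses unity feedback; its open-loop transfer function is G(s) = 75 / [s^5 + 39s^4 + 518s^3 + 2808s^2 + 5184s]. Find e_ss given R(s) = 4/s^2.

276.48

The denominator has no term below 5184s — 1 pole at s=0, type 1.
K_v = lim_{s→0} s·G(s) = 75 / 5184 = 25/1728.
e_ss = 4/K_v = 4/(25/1728) = 276.48.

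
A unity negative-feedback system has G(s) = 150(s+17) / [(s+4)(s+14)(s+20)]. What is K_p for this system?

255/112

The open loop has no poles at the origin → type 0 system.
K_p = lim_{s→0} G(s) = 150·17 / (4·14·20) = 255/112.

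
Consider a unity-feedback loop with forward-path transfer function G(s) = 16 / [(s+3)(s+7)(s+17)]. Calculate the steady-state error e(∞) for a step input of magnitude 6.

No free integrators in G(s): this is a type 0 system.
K_p = lim_{s→0} G(s) = 16 / (3·7·17) = 16/357.
e_ss = 6/(1 + K_p) = 6/(373/357) = 2142/373.

2142/373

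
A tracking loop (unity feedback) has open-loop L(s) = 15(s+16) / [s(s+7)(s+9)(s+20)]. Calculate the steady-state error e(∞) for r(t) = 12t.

L(s) has one factor of s in the denominator, so the system is type 1.
K_v = lim_{s→0} s·L(s) = 15·16 / (7·9·20) = 4/21.
e_ss = 12/K_v = 12/(4/21) = 63.

63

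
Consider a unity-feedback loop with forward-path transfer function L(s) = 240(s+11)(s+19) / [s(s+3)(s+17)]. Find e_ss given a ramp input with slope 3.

51/16720

The open loop has one pole at the origin → type 1 system.
K_v = lim_{s→0} s·L(s) = 240·11·19 / (3·17) = 16720/17.
e_ss = 3/K_v = 3/(16720/17) = 51/16720.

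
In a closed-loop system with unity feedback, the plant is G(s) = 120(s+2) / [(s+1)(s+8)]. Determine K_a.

0

The open loop has no poles at the origin → type 0 system.
K_a = lim_{s→0} s^2·G(s) = 0 (the extra factor of s kills the finite limit).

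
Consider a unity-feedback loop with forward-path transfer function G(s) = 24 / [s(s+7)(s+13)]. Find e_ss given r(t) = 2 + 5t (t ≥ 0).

One free integrator in G(s): this is a type 1 system. Treating each term separately:
  • 2: tracked with zero error.
  • 5t: e_ss = 5/K_v with K_v=24/91 → 455/24.
Total e_ss = 455/24.

455/24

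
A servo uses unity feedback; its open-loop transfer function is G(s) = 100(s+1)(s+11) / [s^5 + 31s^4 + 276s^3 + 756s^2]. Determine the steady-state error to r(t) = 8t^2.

3024/275

Lowest-order denominator term is 756s^2, so the open loop has 2 poles at the origin → type 2 system.
K_a = lim_{s→0} s^2·G(s) = 100·1·11 / 756 = 275/189.
r(t) = 8t^2 gives R(s) = 16/s^3.
e_ss = 16/K_a = 16/(275/189) = 3024/275.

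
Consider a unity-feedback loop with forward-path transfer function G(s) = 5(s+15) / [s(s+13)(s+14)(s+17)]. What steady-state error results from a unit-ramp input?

One free integrator in G(s): this is a type 1 system.
K_v = lim_{s→0} s·G(s) = 5·15 / (13·14·17) = 75/3094.
e_ss = 1/K_v = 1/(75/3094) = 3094/75.

3094/75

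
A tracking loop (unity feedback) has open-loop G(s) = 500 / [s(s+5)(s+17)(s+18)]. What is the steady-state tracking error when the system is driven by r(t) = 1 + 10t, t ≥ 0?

The open loop has one pole at the origin → type 1 system. By superposition:
  • 1: tracked with zero error.
  • 10t: e_ss = 10/K_v with K_v=50/153 → 30.6.
Total e_ss = 30.6.

30.6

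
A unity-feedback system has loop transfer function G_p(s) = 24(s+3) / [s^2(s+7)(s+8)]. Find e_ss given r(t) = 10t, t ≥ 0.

0

The open loop has two poles at the origin → type 2 system.
A type-2 system has K_v = ∞, so it tracks a ramp input with zero steady-state error.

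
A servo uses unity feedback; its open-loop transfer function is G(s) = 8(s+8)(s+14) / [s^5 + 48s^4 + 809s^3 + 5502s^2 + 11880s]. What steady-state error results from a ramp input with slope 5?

Factoring s from the denominator leaves a polynomial with constant term 11880, so the system is type 1.
K_v = lim_{s→0} s·G(s) = 8·8·14 / 11880 = 112/1485.
e_ss = 5/K_v = 5/(112/1485) = 7425/112.

7425/112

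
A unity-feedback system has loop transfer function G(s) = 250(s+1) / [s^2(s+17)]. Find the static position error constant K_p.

K_p = lim_{s→0} G(s); with 2 poles at the origin the limit diverges, so K_p = ∞.

infinity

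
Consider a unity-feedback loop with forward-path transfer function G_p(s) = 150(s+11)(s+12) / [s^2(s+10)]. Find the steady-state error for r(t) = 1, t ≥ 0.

G_p(s) has two factors of s in the denominator, so the system is type 2.
A type-2 system has K_p = ∞, so it tracks a step input with zero steady-state error.

0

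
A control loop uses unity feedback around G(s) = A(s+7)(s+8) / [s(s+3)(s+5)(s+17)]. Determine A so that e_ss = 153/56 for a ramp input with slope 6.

10

The open loop has one pole at the origin → type 1 system.
K_v = lim_{s→0} s·G(s) = A·7·8 / (3·5·17) = (56/255)·A.
e_ss = 6/K_v = 153/56 ⇒ K_v = 112/51 ⇒ A = (112/51)/(56/255) = 10.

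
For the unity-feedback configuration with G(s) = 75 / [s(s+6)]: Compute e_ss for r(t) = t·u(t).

System type = 1 (one pole at s=0).
K_v = lim_{s→0} s·G(s) = 75 / (6) = 12.5.
e_ss = 1/K_v = 1/12.5 = 0.08.

0.08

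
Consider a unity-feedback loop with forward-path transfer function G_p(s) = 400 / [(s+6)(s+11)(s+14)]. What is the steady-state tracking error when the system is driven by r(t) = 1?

The open loop has no poles at the origin → type 0 system.
K_p = lim_{s→0} G_p(s) = 400 / (6·11·14) = 100/231.
e_ss = 1/(1 + K_p) = 1/(331/231) = 231/331.

231/331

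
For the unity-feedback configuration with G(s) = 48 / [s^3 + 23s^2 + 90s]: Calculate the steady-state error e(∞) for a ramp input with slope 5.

Lowest-order denominator term is 90s, so the open loop has 1 pole at the origin → type 1 system.
K_v = lim_{s→0} s·G(s) = 48 / 90 = 8/15.
e_ss = 5/K_v = 5/(8/15) = 9.375.

9.375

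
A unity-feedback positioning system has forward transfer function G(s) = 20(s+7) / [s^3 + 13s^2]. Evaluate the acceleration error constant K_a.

Lowest-order denominator term is 13s^2, so the open loop has 2 poles at the origin → type 2 system.
K_a = lim_{s→0} s^2·G(s) = 20·7 / 13 = 140/13.

140/13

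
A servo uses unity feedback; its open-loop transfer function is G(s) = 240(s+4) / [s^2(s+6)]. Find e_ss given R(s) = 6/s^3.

G(s) has two factors of s in the denominator, so the system is type 2.
K_a = lim_{s→0} s^2·G(s) = 240·4 / (6) = 160.
r(t) = 3t^2 gives R(s) = 6/s^3.
e_ss = 6/K_a = 6/160 = 0.0375.

0.0375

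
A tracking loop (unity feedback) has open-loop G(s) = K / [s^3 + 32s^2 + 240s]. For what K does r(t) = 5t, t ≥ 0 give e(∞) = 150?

Lowest-order denominator term is 240s, so the open loop has 1 pole at the origin → type 1 system.
K_v = lim_{s→0} s·G(s) = K / 240 = (1/240)·K.
e_ss = 5/K_v = 150 ⇒ K_v = 1/30 ⇒ K = (1/30)/(1/240) = 8.

8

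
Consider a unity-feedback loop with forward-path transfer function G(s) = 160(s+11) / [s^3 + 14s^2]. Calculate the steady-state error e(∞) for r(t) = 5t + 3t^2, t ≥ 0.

The denominator has no term below 14s^2 — 2 poles at s=0, type 2. By superposition:
  • 5t: tracked with zero error.
  • 3t^2: e_ss = 6/K_a with K_a=880/7 → 21/440.
Total e_ss = 21/440.

21/440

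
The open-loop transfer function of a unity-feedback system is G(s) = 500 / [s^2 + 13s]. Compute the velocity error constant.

500/13

Factoring s from the denominator leaves a polynomial with constant term 13, so the system is type 1.
K_v = lim_{s→0} s·G(s) = 500 / 13 = 500/13.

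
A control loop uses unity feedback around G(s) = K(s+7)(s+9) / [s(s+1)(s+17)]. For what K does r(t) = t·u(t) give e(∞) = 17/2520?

One free integrator in G(s): this is a type 1 system.
K_v = lim_{s→0} s·G(s) = K·7·9 / (1·17) = (63/17)·K.
e_ss = 1/K_v = 17/2520 ⇒ K_v = 2520/17 ⇒ K = (2520/17)/(63/17) = 40.

40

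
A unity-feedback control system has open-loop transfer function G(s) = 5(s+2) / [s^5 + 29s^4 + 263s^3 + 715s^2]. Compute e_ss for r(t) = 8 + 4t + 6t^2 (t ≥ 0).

858

The denominator has no term below 715s^2 — 2 poles at s=0, type 2. By superposition:
  • 8: tracked with zero error.
  • 4t: tracked with zero error.
  • 6t^2: e_ss = 12/K_a with K_a=2/143 → 858.
Total e_ss = 858.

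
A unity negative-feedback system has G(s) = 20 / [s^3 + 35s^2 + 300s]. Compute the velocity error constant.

Factoring s from the denominator leaves a polynomial with constant term 300, so the system is type 1.
K_v = lim_{s→0} s·G(s) = 20 / 300 = 1/15.

1/15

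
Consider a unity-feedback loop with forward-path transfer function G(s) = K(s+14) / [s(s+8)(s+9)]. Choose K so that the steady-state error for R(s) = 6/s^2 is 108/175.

50

The open loop has one pole at the origin → type 1 system.
K_v = lim_{s→0} s·G(s) = K·14 / (8·9) = (7/36)·K.
e_ss = 6/K_v = 108/175 ⇒ K_v = 175/18 ⇒ K = (175/18)/(7/36) = 50.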